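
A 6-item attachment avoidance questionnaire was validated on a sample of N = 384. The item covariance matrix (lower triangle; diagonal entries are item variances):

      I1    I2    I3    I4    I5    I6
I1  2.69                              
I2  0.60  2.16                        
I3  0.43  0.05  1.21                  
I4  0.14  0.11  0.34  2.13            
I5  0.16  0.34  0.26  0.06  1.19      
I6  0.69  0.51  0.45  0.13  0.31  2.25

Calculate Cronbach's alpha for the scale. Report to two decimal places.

Cronbach's alpha = 0.53

Σσ²ᵢ = 2.69 + 2.16 + 1.21 + 2.13 + 1.19 + 2.25 = 11.63
Sum of the distinct covariances = 4.58
σ²_total = 11.63 + 2 × 4.58 = 20.79
α = (k/(k−1))·(1 − Σσ²ᵢ/σ²_total) = (6/5)·(1 − 11.63/20.79) = 0.53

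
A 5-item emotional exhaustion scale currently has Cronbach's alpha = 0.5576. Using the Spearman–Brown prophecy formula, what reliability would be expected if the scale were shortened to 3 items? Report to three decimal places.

Length factor m = 3/5 = 0.6000
α' = m·α / (1 − (1−m)·α)
   = 3/5 × 0.5576 / (1 − (1 − 3/5) × 0.5576)
   = 0.3346 / 0.7770 = 0.431

predicted reliability = 0.431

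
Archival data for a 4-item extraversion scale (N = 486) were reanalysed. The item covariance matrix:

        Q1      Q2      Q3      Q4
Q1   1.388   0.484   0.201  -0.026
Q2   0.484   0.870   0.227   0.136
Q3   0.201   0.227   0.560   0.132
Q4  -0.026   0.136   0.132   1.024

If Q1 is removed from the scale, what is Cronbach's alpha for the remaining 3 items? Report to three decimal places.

Remaining items: Q2, Q3, Q4 (k = 3).
Σσᵢ² = 0.870 + 0.560 + 1.024 = 2.454
Var(T) = 2.454 + 2 × 0.495 = 3.444
α (item deleted) = (3/2)·(1 − 2.454/3.444) = 0.431

Cronbach's alpha = 0.431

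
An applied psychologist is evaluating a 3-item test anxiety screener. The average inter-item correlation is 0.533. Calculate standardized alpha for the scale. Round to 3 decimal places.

Standardized α = k·r̄ / (1 + (k−1)·r̄) = 3 × 0.533 / (1 + 2 × 0.533)
  = 1.5990 / 2.0660 = 0.774

standardized alpha = 0.774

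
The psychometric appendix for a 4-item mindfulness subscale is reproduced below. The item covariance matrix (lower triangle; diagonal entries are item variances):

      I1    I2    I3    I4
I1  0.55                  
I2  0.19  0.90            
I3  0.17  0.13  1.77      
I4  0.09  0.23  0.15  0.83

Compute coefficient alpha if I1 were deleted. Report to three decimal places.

Remaining items: I2, I3, I4 (k = 3).
ΣVar(i) = 0.90 + 1.77 + 0.83 = 3.50
σ²_total = 3.50 + 2 × 0.51 = 4.52
α (item deleted) = (3/2)·(1 − 3.50/4.52) = 0.338

coefficient alpha = 0.338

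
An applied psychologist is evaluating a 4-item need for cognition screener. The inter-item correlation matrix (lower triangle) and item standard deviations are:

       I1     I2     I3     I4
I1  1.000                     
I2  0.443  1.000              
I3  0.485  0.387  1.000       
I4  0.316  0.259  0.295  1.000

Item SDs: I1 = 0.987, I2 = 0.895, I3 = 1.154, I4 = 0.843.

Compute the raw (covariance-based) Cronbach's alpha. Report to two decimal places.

α = 0.70

Σσ²ᵢ = 0.987² + 0.895² + 1.154² + 0.843² = 3.8176
Covariances σ_ij = r_ij · s_i · s_j:
  σ(I1,I2) = 0.443 × 0.987 × 0.895 = 0.3913
  σ(I1,I3) = 0.485 × 0.987 × 1.154 = 0.5524
  σ(I1,I4) = 0.316 × 0.987 × 0.843 = 0.2629
  σ(I2,I3) = 0.387 × 0.895 × 1.154 = 0.3997
  σ(I2,I4) = 0.259 × 0.895 × 0.843 = 0.1954
  σ(I3,I4) = 0.295 × 1.154 × 0.843 = 0.2870
σ²_T = Σσ²ᵢ + 2·Σσ_ij = 3.8176 + 2 × 2.0887 = 7.9950
α = (4/3)·(1 − 3.8176/7.9950) = 0.70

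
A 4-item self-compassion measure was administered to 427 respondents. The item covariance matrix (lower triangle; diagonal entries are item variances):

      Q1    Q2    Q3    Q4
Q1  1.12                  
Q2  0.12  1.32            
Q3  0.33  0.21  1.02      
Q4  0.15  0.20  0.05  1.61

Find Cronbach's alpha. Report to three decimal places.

Σσ²ᵢ = 1.12 + 1.32 + 1.02 + 1.61 = 5.07
Sum of the distinct covariances = 1.06
σ²_total = 5.07 + 2 × 1.06 = 7.19
α = (k/(k−1))·(1 − Σσ²ᵢ/σ²_total) = (4/3)·(1 − 5.07/7.19) = 0.393

α = 0.393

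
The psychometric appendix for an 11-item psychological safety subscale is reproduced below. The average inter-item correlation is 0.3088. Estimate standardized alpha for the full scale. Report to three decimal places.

Standardized α = k·r̄ / (1 + (k−1)·r̄) = 11 × 0.3088 / (1 + 10 × 0.3088)
  = 3.3968 / 4.0880 = 0.831

standardized alpha = 0.831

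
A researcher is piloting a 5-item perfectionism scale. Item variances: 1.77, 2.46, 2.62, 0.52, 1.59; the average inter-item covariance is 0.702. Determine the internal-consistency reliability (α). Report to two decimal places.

α = 0.76

Σσᵢ² = 1.77 + 2.46 + 2.62 + 0.52 + 1.59 = 8.96
Sum of the 10 distinct covariances = 10 × 0.702 = 7.020
σ²_T = Σσᵢ² + 2·Σcov = 8.96 + 2 × 7.020 = 23.000
α = (5/4)·(1 − 8.96/23.000) = 0.76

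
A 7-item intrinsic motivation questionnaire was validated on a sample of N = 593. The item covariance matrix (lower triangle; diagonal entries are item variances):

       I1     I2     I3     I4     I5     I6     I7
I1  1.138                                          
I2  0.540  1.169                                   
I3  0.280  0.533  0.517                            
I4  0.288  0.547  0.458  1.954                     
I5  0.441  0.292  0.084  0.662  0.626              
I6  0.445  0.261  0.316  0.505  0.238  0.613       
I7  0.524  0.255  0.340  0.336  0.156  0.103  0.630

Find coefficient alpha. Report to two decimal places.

ΣVar(i) = 1.138 + 1.169 + 0.517 + 1.954 + 0.626 + 0.613 + 0.630 = 6.647
Σ_{i<j} σ_ij = 7.604
σ²_total = 6.647 + 2 × 7.604 = 21.855
α = (k/(k−1))·(1 − ΣVar(i)/σ²_total) = (7/6)·(1 − 6.647/21.855) = 0.81

α = 0.81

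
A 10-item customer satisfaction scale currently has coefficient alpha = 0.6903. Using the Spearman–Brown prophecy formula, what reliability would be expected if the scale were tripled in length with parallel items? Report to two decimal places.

Length factor m = 3
α' = m·α / (1 + (m−1)·α)
   = 3 × 0.6903 / (1 + (3 − 1) × 0.6903)
   = 2.0709 / 2.3806 = 0.87

predicted reliability = 0.87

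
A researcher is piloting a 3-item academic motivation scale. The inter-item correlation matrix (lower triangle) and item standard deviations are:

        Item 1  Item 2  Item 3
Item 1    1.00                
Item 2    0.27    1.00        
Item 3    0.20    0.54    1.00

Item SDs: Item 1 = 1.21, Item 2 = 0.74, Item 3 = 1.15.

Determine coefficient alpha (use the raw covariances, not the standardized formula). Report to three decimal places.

coefficient alpha = 0.555

Σσ²ᵢ = 1.21² + 0.74² + 1.15² = 3.3342
Covariances σ_ij = r_ij · s_i · s_j:
  σ(Item 1,Item 2) = 0.27 × 1.21 × 0.74 = 0.2418
  σ(Item 1,Item 3) = 0.20 × 1.21 × 1.15 = 0.2783
  σ(Item 2,Item 3) = 0.54 × 0.74 × 1.15 = 0.4595
σ²_T = Σσ²ᵢ + 2·Σσ_ij = 3.3342 + 2 × 0.9796 = 5.2934
α = (3/2)·(1 − 3.3342/5.2934) = 0.555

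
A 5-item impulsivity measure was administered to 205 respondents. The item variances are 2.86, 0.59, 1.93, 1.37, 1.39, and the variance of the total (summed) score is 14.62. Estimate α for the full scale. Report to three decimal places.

α = 0.554

Σσ²ᵢ = 2.86 + 0.59 + 1.93 + 1.37 + 1.39 = 8.14
α = (k/(k−1))·(1 − Σσ²ᵢ/total variance) = (5/4)·(1 − 8.14/14.62) = 0.554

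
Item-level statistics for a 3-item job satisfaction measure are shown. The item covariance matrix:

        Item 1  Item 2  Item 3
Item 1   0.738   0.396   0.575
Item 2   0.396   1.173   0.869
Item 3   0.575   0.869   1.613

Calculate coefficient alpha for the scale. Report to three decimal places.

ΣVar(i) = 0.738 + 1.173 + 1.613 = 3.524
Sum of off-diagonal covariances = 1.840
Var(T) = 3.524 + 2 × 1.840 = 7.204
α = (k/(k−1))·(1 − ΣVar(i)/Var(T)) = (3/2)·(1 − 3.524/7.204) = 0.766

α = 0.766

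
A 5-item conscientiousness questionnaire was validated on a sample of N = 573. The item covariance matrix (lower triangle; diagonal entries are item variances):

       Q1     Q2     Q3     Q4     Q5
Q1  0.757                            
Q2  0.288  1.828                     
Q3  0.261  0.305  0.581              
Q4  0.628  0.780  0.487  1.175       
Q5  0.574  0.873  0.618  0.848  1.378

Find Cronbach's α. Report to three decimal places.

Σσ²ᵢ = 0.757 + 1.828 + 0.581 + 1.175 + 1.378 = 5.719
Σ_{i<j} σ_ij = 5.662
Var(T) = 5.719 + 2 × 5.662 = 17.043
α = (k/(k−1))·(1 − Σσ²ᵢ/Var(T)) = (5/4)·(1 − 5.719/17.043) = 0.831

Cronbach's α = 0.831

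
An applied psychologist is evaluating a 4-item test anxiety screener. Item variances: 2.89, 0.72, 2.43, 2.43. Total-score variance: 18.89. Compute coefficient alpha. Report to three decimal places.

coefficient alpha = 0.735

sum of item variances = 2.89 + 0.72 + 2.43 + 2.43 = 8.47
α = (k/(k−1))·(1 − sum of item variances/total variance) = (4/3)·(1 − 8.47/18.89) = 0.735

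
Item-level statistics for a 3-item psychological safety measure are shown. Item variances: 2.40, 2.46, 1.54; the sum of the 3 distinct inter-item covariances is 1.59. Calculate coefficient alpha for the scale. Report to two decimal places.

coefficient alpha = 0.50

Σσᵢ² = 2.40 + 2.46 + 1.54 = 6.40
Sum of distinct covariances = 1.59
total variance = Σσᵢ² + 2·Σcov = 6.40 + 2 × 1.59 = 9.58
α = (3/2)·(1 − 6.40/9.58) = 0.50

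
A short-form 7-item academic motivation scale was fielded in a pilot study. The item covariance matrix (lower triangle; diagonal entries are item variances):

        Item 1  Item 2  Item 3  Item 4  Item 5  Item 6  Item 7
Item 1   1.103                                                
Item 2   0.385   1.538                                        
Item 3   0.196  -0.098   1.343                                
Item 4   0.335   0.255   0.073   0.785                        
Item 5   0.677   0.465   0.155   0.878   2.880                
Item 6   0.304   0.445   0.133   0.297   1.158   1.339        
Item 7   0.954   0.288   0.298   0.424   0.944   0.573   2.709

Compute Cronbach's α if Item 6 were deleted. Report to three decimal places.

α = 0.655

Remaining items: Item 1, Item 2, Item 3, Item 4, Item 5, Item 7 (k = 6).
Σσᵢ² = 1.103 + 1.538 + 1.343 + 0.785 + 2.880 + 2.709 = 10.358
σ²_total = 10.358 + 2 × 6.229 = 22.816
α (item deleted) = (6/5)·(1 − 10.358/22.816) = 0.655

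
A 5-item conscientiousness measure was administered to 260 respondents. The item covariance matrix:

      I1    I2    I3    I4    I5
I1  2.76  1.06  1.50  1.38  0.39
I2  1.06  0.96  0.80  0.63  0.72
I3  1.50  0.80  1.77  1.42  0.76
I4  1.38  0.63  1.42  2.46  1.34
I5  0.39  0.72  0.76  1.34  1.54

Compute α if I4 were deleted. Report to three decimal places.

Remaining items: I1, I2, I3, I5 (k = 4).
Σσ²ᵢ = 2.76 + 0.96 + 1.77 + 1.54 = 7.03
Var(T) = 7.03 + 2 × 5.23 = 17.49
α (item deleted) = (4/3)·(1 − 7.03/17.49) = 0.797

α = 0.797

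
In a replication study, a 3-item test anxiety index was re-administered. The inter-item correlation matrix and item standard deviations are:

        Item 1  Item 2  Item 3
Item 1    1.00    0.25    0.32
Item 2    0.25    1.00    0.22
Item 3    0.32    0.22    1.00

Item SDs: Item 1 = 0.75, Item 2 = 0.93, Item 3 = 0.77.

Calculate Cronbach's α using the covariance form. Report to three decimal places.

Σσ²ᵢ = 0.75² + 0.93² + 0.77² = 2.0203
Covariances σ_ij = r_ij · s_i · s_j:
  σ(Item 1,Item 2) = 0.25 × 0.75 × 0.93 = 0.1744
  σ(Item 1,Item 3) = 0.32 × 0.75 × 0.77 = 0.1848
  σ(Item 2,Item 3) = 0.22 × 0.93 × 0.77 = 0.1575
σ²_T = Σσ²ᵢ + 2·Σσ_ij = 2.0203 + 2 × 0.5167 = 3.0537
α = (3/2)·(1 − 2.0203/3.0537) = 0.508

Cronbach's α = 0.508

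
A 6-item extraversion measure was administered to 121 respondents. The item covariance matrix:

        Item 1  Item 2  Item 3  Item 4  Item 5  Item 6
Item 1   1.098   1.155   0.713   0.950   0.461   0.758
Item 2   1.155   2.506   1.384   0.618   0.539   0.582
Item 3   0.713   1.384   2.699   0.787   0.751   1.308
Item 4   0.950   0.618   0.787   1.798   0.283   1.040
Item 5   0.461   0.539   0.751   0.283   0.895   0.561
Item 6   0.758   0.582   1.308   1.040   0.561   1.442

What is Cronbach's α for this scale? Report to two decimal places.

α = 0.83

Σσ²ᵢ = 1.098 + 2.506 + 2.699 + 1.798 + 0.895 + 1.442 = 10.438
Sum of off-diagonal covariances = 11.890
total variance = 10.438 + 2 × 11.890 = 34.218
α = (k/(k−1))·(1 − Σσ²ᵢ/total variance) = (6/5)·(1 − 10.438/34.218) = 0.83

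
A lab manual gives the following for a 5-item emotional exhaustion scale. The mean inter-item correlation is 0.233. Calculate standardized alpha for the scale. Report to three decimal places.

α = 0.603

Standardized α = k·r̄ / (1 + (k−1)·r̄) = 5 × 0.233 / (1 + 4 × 0.233)
  = 1.1650 / 1.9320 = 0.603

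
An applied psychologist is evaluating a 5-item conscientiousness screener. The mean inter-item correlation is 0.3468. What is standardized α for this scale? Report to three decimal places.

Standardized α = k·r̄ / (1 + (k−1)·r̄) = 5 × 0.3468 / (1 + 4 × 0.3468)
  = 1.7340 / 2.3872 = 0.726

α = 0.726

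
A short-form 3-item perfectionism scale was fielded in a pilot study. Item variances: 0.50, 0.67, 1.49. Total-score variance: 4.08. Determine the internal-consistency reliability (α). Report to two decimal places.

sum of item variances = 0.50 + 0.67 + 1.49 = 2.66
α = (k/(k−1))·(1 − sum of item variances/total variance) = (3/2)·(1 − 2.66/4.08) = 0.52

α = 0.52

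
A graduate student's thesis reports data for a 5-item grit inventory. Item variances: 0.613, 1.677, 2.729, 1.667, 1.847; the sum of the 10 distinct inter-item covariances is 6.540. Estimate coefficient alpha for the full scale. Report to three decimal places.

sum of item variances = 0.613 + 1.677 + 2.729 + 1.667 + 1.847 = 8.533
Sum of distinct covariances = 6.540
Var(T) = sum of item variances + 2·Σcov = 8.533 + 2 × 6.540 = 21.613
α = (5/4)·(1 − 8.533/21.613) = 0.756

coefficient alpha = 0.756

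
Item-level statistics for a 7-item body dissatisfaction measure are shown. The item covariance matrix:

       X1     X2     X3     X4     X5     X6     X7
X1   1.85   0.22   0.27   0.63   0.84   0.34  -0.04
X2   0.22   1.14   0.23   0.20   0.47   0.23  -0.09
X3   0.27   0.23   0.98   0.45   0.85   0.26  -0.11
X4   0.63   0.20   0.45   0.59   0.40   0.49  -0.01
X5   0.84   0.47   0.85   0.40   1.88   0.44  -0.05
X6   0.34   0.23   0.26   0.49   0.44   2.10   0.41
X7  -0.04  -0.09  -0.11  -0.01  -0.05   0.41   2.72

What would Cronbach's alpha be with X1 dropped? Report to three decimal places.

α = 0.564

Remaining items: X2, X3, X4, X5, X6, X7 (k = 6).
Σσ²ᵢ = 1.14 + 0.98 + 0.59 + 1.88 + 2.10 + 2.72 = 9.41
σ²_total = 9.41 + 2 × 4.17 = 17.75
α (item deleted) = (6/5)·(1 − 9.41/17.75) = 0.564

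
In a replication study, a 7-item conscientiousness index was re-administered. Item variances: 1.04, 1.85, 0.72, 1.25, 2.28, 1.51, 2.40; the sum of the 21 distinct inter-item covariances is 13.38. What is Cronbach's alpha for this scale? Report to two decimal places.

Cronbach's alpha = 0.83

ΣVar(i) = 1.04 + 1.85 + 0.72 + 1.25 + 2.28 + 1.51 + 2.40 = 11.05
Sum of distinct covariances = 13.38
Var(T) = ΣVar(i) + 2·Σcov = 11.05 + 2 × 13.38 = 37.81
α = (7/6)·(1 − 11.05/37.81) = 0.83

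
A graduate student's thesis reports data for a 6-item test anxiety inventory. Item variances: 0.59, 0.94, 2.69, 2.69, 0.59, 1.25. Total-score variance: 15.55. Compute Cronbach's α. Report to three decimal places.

α = 0.525

Σσ²ᵢ = 0.59 + 0.94 + 2.69 + 2.69 + 0.59 + 1.25 = 8.75
α = (k/(k−1))·(1 − Σσ²ᵢ/σ²_total) = (6/5)·(1 − 8.75/15.55) = 0.525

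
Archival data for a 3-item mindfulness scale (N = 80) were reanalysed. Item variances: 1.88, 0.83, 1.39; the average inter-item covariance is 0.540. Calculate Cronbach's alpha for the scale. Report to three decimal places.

α = 0.662

Σσᵢ² = 1.88 + 0.83 + 1.39 = 4.10
Sum of the 3 distinct covariances = 3 × 0.540 = 1.620
σ²_total = Σσᵢ² + 2·Σcov = 4.10 + 2 × 1.620 = 7.340
α = (3/2)·(1 − 4.10/7.340) = 0.662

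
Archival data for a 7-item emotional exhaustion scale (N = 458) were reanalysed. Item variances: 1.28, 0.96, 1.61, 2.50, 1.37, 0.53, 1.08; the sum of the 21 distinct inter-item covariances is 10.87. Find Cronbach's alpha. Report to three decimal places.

Σσ²ᵢ = 1.28 + 0.96 + 1.61 + 2.50 + 1.37 + 0.53 + 1.08 = 9.33
Sum of distinct covariances = 10.87
σ²_total = Σσ²ᵢ + 2·Σcov = 9.33 + 2 × 10.87 = 31.07
α = (7/6)·(1 − 9.33/31.07) = 0.816

α = 0.816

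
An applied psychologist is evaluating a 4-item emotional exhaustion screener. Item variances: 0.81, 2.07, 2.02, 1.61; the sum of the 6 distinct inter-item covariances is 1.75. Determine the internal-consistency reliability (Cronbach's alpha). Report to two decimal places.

Cronbach's alpha = 0.47

Σσ²ᵢ = 0.81 + 2.07 + 2.02 + 1.61 = 6.51
Sum of distinct covariances = 1.75
Var(T) = Σσ²ᵢ + 2·Σcov = 6.51 + 2 × 1.75 = 10.01
α = (4/3)·(1 − 6.51/10.01) = 0.47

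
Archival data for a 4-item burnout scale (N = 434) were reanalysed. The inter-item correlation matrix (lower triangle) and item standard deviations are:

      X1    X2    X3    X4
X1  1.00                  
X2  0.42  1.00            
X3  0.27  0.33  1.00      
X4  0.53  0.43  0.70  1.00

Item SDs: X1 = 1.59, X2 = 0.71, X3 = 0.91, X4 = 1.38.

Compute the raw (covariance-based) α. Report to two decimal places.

Σσ²ᵢ = 1.59² + 0.71² + 0.91² + 1.38² = 5.7647
Covariances σ_ij = r_ij · s_i · s_j:
  σ(X1,X2) = 0.42 × 1.59 × 0.71 = 0.4741
  σ(X1,X3) = 0.27 × 1.59 × 0.91 = 0.3907
  σ(X1,X4) = 0.53 × 1.59 × 1.38 = 1.1629
  σ(X2,X3) = 0.33 × 0.71 × 0.91 = 0.2132
  σ(X2,X4) = 0.43 × 0.71 × 1.38 = 0.4213
  σ(X3,X4) = 0.70 × 0.91 × 1.38 = 0.8791
σ²_T = Σσ²ᵢ + 2·Σσ_ij = 5.7647 + 2 × 3.5413 = 12.8473
α = (4/3)·(1 − 5.7647/12.8473) = 0.74

α = 0.74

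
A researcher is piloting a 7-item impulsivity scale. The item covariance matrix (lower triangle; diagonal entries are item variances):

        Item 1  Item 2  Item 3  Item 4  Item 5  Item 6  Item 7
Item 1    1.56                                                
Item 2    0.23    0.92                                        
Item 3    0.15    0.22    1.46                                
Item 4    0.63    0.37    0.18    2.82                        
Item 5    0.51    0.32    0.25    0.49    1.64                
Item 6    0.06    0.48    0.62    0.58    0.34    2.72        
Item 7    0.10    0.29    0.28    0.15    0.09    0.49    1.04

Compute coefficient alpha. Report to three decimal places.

ΣVar(i) = 1.56 + 0.92 + 1.46 + 2.82 + 1.64 + 2.72 + 1.04 = 12.16
Sum of the distinct covariances = 6.83
σ²_T = 12.16 + 2 × 6.83 = 25.82
α = (k/(k−1))·(1 − ΣVar(i)/σ²_T) = (7/6)·(1 − 12.16/25.82) = 0.617

α = 0.617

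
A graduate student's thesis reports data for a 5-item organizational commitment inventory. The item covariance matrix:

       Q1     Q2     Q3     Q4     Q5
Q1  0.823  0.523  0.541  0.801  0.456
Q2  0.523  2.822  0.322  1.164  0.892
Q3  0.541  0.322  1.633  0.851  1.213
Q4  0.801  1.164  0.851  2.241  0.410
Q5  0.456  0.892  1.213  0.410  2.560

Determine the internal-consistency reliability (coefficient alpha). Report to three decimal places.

α = 0.734

ΣVar(i) = 0.823 + 2.822 + 1.633 + 2.241 + 2.560 = 10.079
Σ_{i<j} σ_ij = 7.173
Var(T) = 10.079 + 2 × 7.173 = 24.425
α = (k/(k−1))·(1 − ΣVar(i)/Var(T)) = (5/4)·(1 − 10.079/24.425) = 0.734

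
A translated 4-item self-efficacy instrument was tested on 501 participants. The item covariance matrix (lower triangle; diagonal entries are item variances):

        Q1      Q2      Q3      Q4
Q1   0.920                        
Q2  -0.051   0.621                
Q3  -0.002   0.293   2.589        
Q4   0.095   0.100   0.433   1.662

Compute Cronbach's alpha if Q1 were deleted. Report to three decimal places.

Cronbach's alpha = 0.380

Remaining items: Q2, Q3, Q4 (k = 3).
Σσ²ᵢ = 0.621 + 2.589 + 1.662 = 4.872
σ²_total = 4.872 + 2 × 0.826 = 6.524
α (item deleted) = (3/2)·(1 − 4.872/6.524) = 0.380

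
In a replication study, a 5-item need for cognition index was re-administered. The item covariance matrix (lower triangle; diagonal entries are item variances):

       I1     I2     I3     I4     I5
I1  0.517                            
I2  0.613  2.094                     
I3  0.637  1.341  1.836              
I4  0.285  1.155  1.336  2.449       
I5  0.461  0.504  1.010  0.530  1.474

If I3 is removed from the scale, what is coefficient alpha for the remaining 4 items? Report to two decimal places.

α = 0.69

Remaining items: I1, I2, I4, I5 (k = 4).
Σσ²ᵢ = 0.517 + 2.094 + 2.449 + 1.474 = 6.534
σ²_T = 6.534 + 2 × 3.548 = 13.630
α (item deleted) = (4/3)·(1 − 6.534/13.630) = 0.69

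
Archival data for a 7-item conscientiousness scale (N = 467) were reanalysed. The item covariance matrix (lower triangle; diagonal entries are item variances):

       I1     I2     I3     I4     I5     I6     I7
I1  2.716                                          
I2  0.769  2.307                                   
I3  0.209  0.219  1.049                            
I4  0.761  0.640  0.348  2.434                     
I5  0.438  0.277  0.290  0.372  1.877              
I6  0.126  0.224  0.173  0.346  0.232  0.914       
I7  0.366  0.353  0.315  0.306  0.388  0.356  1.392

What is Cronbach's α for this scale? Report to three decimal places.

Cronbach's α = 0.632

sum of item variances = 2.716 + 2.307 + 1.049 + 2.434 + 1.877 + 0.914 + 1.392 = 12.689
Σ_{i<j} σ_ij = 7.508
σ²_T = 12.689 + 2 × 7.508 = 27.705
α = (k/(k−1))·(1 − sum of item variances/σ²_T) = (7/6)·(1 − 12.689/27.705) = 0.632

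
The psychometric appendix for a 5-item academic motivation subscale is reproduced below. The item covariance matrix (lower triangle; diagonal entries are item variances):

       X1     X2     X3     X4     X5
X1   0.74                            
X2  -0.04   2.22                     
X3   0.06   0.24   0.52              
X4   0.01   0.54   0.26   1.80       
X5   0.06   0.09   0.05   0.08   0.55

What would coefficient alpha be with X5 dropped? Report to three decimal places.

Remaining items: X1, X2, X3, X4 (k = 4).
Σσ²ᵢ = 0.74 + 2.22 + 0.52 + 1.80 = 5.28
total variance = 5.28 + 2 × 1.07 = 7.42
α (item deleted) = (4/3)·(1 − 5.28/7.42) = 0.385

α = 0.385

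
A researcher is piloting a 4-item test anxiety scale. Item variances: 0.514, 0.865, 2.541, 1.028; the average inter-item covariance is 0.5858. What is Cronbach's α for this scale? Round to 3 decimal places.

sum of item variances = 0.514 + 0.865 + 2.541 + 1.028 = 4.948
Sum of the 6 distinct covariances = 6 × 0.5858 = 3.5148
σ²_T = sum of item variances + 2·Σcov = 4.948 + 2 × 3.5148 = 11.9776
α = (4/3)·(1 − 4.948/11.9776) = 0.783

Cronbach's α = 0.783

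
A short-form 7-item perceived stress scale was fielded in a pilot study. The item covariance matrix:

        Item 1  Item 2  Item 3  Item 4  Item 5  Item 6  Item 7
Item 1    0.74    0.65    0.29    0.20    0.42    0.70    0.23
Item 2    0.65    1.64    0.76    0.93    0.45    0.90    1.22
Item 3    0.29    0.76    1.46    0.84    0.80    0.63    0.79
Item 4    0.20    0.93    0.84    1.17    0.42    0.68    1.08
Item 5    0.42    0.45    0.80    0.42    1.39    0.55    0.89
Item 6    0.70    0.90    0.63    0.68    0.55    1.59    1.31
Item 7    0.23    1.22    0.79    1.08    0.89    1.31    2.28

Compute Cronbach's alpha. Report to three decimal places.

α = 0.865

Σσᵢ² = 0.74 + 1.64 + 1.46 + 1.17 + 1.39 + 1.59 + 2.28 = 10.27
Σ_{i<j} σ_ij = 14.74
Var(T) = 10.27 + 2 × 14.74 = 39.75
α = (k/(k−1))·(1 − Σσᵢ²/Var(T)) = (7/6)·(1 − 10.27/39.75) = 0.865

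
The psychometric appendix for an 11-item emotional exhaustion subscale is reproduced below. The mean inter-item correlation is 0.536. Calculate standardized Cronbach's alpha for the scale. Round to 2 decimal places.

standardized Cronbach's alpha = 0.93

Standardized α = k·r̄ / (1 + (k−1)·r̄) = 11 × 0.536 / (1 + 10 × 0.536)
  = 5.8960 / 6.3600 = 0.93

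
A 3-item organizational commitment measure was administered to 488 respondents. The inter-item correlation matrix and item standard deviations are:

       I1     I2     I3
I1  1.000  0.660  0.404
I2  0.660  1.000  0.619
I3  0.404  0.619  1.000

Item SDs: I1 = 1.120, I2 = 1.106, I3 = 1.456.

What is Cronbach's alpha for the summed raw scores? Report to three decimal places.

Cronbach's alpha = 0.777

Σσ²ᵢ = 1.120² + 1.106² + 1.456² = 4.5976
Covariances σ_ij = r_ij · s_i · s_j:
  σ(I1,I2) = 0.660 × 1.120 × 1.106 = 0.8176
  σ(I1,I3) = 0.404 × 1.120 × 1.456 = 0.6588
  σ(I2,I3) = 0.619 × 1.106 × 1.456 = 0.9968
σ²_T = Σσ²ᵢ + 2·Σσ_ij = 4.5976 + 2 × 2.4732 = 9.5440
α = (3/2)·(1 − 4.5976/9.5440) = 0.777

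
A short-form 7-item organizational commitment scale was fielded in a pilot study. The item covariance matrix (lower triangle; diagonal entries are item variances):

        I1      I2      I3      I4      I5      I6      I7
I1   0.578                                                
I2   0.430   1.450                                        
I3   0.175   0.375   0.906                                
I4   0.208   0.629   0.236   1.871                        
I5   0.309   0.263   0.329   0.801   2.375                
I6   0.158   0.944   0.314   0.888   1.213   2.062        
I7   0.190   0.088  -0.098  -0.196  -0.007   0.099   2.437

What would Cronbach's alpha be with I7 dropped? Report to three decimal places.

Cronbach's alpha = 0.734

Remaining items: I1, I2, I3, I4, I5, I6 (k = 6).
ΣVar(i) = 0.578 + 1.450 + 0.906 + 1.871 + 2.375 + 2.062 = 9.242
total variance = 9.242 + 2 × 7.272 = 23.786
α (item deleted) = (6/5)·(1 − 9.242/23.786) = 0.734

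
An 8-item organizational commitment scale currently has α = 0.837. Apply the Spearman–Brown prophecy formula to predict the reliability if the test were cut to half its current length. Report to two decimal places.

predicted reliability = 0.72

Length factor m = 1/2
α' = m·α / (1 − (1−m)·α)
   = 1/2 × 0.837 / (1 − (1 − 1/2) × 0.837)
   = 0.4185 / 0.5815 = 0.72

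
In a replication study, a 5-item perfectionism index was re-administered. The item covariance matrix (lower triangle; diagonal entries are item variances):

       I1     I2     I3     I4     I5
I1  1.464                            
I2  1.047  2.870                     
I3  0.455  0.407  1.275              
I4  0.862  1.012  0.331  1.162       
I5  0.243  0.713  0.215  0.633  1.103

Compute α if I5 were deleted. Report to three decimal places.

α = 0.731

Remaining items: I1, I2, I3, I4 (k = 4).
sum of item variances = 1.464 + 2.870 + 1.275 + 1.162 = 6.771
σ²_total = 6.771 + 2 × 4.114 = 14.999
α (item deleted) = (4/3)·(1 − 6.771/14.999) = 0.731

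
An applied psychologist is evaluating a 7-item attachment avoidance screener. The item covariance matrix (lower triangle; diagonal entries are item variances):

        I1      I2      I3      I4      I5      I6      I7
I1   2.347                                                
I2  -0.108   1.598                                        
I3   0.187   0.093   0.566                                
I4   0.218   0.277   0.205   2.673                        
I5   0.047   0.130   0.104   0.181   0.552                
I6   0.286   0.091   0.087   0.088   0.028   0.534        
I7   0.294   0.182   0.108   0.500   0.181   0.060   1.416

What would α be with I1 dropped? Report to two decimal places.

Remaining items: I2, I3, I4, I5, I6, I7 (k = 6).
ΣVar(i) = 1.598 + 0.566 + 2.673 + 0.552 + 0.534 + 1.416 = 7.339
σ²_T = 7.339 + 2 × 2.315 = 11.969
α (item deleted) = (6/5)·(1 − 7.339/11.969) = 0.46

α = 0.46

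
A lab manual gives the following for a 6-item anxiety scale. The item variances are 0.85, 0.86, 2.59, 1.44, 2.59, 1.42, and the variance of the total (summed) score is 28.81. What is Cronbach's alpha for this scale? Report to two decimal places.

sum of item variances = 0.85 + 0.86 + 2.59 + 1.44 + 2.59 + 1.42 = 9.75
α = (k/(k−1))·(1 − sum of item variances/σ²_total) = (6/5)·(1 − 9.75/28.81) = 0.79

α = 0.79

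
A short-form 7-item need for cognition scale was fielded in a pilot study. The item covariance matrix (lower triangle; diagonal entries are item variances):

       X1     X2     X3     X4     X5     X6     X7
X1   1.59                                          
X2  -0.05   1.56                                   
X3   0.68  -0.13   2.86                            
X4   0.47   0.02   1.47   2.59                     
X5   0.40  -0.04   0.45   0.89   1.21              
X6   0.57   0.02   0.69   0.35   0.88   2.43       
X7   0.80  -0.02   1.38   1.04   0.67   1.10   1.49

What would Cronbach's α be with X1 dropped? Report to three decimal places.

Remaining items: X2, X3, X4, X5, X6, X7 (k = 6).
Σσᵢ² = 1.56 + 2.86 + 2.59 + 1.21 + 2.43 + 1.49 = 12.14
σ²_total = 12.14 + 2 × 8.77 = 29.68
α (item deleted) = (6/5)·(1 − 12.14/29.68) = 0.709

Cronbach's α = 0.709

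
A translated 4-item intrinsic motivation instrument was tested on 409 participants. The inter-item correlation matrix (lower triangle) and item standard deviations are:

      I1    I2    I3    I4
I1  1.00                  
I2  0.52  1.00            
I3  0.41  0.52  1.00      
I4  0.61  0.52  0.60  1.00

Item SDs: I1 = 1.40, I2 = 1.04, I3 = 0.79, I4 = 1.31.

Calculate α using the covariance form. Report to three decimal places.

α = 0.804

Σσ²ᵢ = 1.40² + 1.04² + 0.79² + 1.31² = 5.3818
Covariances σ_ij = r_ij · s_i · s_j:
  σ(I1,I2) = 0.52 × 1.40 × 1.04 = 0.7571
  σ(I1,I3) = 0.41 × 1.40 × 0.79 = 0.4535
  σ(I1,I4) = 0.61 × 1.40 × 1.31 = 1.1187
  σ(I2,I3) = 0.52 × 1.04 × 0.79 = 0.4272
  σ(I2,I4) = 0.52 × 1.04 × 1.31 = 0.7084
  σ(I3,I4) = 0.60 × 0.79 × 1.31 = 0.6209
σ²_T = Σσ²ᵢ + 2·Σσ_ij = 5.3818 + 2 × 4.0858 = 13.5534
α = (4/3)·(1 − 5.3818/13.5534) = 0.804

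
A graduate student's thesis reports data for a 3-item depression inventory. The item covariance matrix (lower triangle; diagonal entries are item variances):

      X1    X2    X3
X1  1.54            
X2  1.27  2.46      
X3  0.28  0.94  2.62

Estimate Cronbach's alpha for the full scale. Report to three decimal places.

ΣVar(i) = 1.54 + 2.46 + 2.62 = 6.62
Sum of off-diagonal covariances = 2.49
Var(T) = 6.62 + 2 × 2.49 = 11.60
α = (k/(k−1))·(1 − ΣVar(i)/Var(T)) = (3/2)·(1 − 6.62/11.60) = 0.644

α = 0.644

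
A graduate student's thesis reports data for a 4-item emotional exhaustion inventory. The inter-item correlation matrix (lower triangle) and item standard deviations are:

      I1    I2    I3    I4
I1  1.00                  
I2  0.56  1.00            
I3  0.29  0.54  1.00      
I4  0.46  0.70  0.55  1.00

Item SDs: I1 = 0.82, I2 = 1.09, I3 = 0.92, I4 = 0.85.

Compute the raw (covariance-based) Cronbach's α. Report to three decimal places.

Cronbach's α = 0.811

Σσ²ᵢ = 0.82² + 1.09² + 0.92² + 0.85² = 3.4294
Covariances σ_ij = r_ij · s_i · s_j:
  σ(I1,I2) = 0.56 × 0.82 × 1.09 = 0.5005
  σ(I1,I3) = 0.29 × 0.82 × 0.92 = 0.2188
  σ(I1,I4) = 0.46 × 0.82 × 0.85 = 0.3206
  σ(I2,I3) = 0.54 × 1.09 × 0.92 = 0.5415
  σ(I2,I4) = 0.70 × 1.09 × 0.85 = 0.6485
  σ(I3,I4) = 0.55 × 0.92 × 0.85 = 0.4301
σ²_T = Σσ²ᵢ + 2·Σσ_ij = 3.4294 + 2 × 2.6600 = 8.7494
α = (4/3)·(1 − 3.4294/8.7494) = 0.811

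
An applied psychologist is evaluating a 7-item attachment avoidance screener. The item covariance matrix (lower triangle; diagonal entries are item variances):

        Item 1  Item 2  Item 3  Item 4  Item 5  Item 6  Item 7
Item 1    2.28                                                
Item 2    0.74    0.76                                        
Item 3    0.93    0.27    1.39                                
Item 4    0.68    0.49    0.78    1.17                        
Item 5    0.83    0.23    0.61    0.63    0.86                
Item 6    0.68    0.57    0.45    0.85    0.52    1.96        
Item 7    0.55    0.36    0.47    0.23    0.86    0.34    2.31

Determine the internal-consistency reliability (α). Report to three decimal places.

sum of item variances = 2.28 + 0.76 + 1.39 + 1.17 + 0.86 + 1.96 + 2.31 = 10.73
Σ_{i<j} σ_ij = 12.07
Var(T) = 10.73 + 2 × 12.07 = 34.87
α = (k/(k−1))·(1 − sum of item variances/Var(T)) = (7/6)·(1 − 10.73/34.87) = 0.808

α = 0.808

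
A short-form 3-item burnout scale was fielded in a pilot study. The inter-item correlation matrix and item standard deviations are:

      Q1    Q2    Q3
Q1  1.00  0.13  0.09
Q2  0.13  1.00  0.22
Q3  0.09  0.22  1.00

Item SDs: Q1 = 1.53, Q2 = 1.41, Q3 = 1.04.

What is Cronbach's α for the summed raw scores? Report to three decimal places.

Cronbach's α = 0.324

Σσ²ᵢ = 1.53² + 1.41² + 1.04² = 5.4106
Covariances σ_ij = r_ij · s_i · s_j:
  σ(Q1,Q2) = 0.13 × 1.53 × 1.41 = 0.2804
  σ(Q1,Q3) = 0.09 × 1.53 × 1.04 = 0.1432
  σ(Q2,Q3) = 0.22 × 1.41 × 1.04 = 0.3226
σ²_T = Σσ²ᵢ + 2·Σσ_ij = 5.4106 + 2 × 0.7462 = 6.9030
α = (3/2)·(1 − 5.4106/6.9030) = 0.324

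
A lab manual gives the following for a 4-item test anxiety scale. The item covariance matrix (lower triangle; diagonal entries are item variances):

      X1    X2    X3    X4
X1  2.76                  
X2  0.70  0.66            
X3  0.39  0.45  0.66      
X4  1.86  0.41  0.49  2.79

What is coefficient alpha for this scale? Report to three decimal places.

ΣVar(i) = 2.76 + 0.66 + 0.66 + 2.79 = 6.87
Sum of off-diagonal covariances = 4.30
σ²_T = 6.87 + 2 × 4.30 = 15.47
α = (k/(k−1))·(1 − ΣVar(i)/σ²_T) = (4/3)·(1 − 6.87/15.47) = 0.741

α = 0.741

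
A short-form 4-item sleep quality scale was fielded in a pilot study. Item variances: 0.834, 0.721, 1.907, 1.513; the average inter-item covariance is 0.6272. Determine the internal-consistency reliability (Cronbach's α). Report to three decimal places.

Σσᵢ² = 0.834 + 0.721 + 1.907 + 1.513 = 4.975
Sum of the 6 distinct covariances = 6 × 0.6272 = 3.7632
σ²_T = Σσᵢ² + 2·Σcov = 4.975 + 2 × 3.7632 = 12.5014
α = (4/3)·(1 − 4.975/12.5014) = 0.803

α = 0.803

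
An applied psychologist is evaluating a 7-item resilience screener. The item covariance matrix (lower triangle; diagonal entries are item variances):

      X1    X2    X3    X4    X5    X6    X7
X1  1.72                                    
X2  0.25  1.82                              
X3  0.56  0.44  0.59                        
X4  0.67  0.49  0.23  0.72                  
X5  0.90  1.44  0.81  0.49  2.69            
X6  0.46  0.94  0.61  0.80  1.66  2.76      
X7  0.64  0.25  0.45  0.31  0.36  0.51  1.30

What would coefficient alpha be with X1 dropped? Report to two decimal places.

α = 0.80

Remaining items: X2, X3, X4, X5, X6, X7 (k = 6).
Σσ²ᵢ = 1.82 + 0.59 + 0.72 + 2.69 + 2.76 + 1.30 = 9.88
σ²_total = 9.88 + 2 × 9.79 = 29.46
α (item deleted) = (6/5)·(1 − 9.88/29.46) = 0.80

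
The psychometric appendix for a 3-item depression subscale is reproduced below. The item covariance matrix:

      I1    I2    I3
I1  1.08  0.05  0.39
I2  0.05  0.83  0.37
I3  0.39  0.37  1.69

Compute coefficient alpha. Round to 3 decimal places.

α = 0.466

ΣVar(i) = 1.08 + 0.83 + 1.69 = 3.60
Sum of the distinct covariances = 0.81
Var(T) = 3.60 + 2 × 0.81 = 5.22
α = (k/(k−1))·(1 − ΣVar(i)/Var(T)) = (3/2)·(1 − 3.60/5.22) = 0.466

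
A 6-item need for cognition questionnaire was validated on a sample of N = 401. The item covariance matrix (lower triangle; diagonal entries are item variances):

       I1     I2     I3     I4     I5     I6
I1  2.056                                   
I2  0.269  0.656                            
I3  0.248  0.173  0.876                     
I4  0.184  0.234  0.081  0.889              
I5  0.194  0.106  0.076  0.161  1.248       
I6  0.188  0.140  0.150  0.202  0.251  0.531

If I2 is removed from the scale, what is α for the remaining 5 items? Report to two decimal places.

α = 0.48

Remaining items: I1, I3, I4, I5, I6 (k = 5).
ΣVar(i) = 2.056 + 0.876 + 0.889 + 1.248 + 0.531 = 5.600
total variance = 5.600 + 2 × 1.735 = 9.070
α (item deleted) = (5/4)·(1 − 5.600/9.070) = 0.48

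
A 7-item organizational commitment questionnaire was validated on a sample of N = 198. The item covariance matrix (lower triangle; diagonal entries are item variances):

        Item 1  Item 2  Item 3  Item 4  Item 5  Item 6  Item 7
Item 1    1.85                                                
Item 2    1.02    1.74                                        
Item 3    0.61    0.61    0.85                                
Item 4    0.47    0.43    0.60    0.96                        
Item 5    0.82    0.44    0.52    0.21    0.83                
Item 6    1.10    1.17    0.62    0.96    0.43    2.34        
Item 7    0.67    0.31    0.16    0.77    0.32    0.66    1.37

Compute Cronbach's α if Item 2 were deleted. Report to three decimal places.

Cronbach's α = 0.822

Remaining items: Item 1, Item 3, Item 4, Item 5, Item 6, Item 7 (k = 6).
ΣVar(i) = 1.85 + 0.85 + 0.96 + 0.83 + 2.34 + 1.37 = 8.20
σ²_T = 8.20 + 2 × 8.92 = 26.04
α (item deleted) = (6/5)·(1 − 8.20/26.04) = 0.822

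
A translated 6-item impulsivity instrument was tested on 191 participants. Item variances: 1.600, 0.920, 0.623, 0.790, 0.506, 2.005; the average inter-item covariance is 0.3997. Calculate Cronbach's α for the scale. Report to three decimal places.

Σσᵢ² = 1.600 + 0.920 + 0.623 + 0.790 + 0.506 + 2.005 = 6.444
Sum of the 15 distinct covariances = 15 × 0.3997 = 5.9955
σ²_T = Σσᵢ² + 2·Σcov = 6.444 + 2 × 5.9955 = 18.4350
α = (6/5)·(1 − 6.444/18.4350) = 0.781

α = 0.781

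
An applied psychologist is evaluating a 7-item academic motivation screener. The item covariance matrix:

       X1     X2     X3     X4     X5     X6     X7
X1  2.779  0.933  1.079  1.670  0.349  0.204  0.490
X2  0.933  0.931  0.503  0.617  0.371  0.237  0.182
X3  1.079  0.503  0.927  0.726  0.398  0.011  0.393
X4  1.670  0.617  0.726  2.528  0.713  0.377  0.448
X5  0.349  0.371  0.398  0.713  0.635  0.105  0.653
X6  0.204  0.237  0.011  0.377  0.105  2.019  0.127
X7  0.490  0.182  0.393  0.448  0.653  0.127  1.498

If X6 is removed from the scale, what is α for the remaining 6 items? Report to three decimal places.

Remaining items: X1, X2, X3, X4, X5, X7 (k = 6).
Σσᵢ² = 2.779 + 0.931 + 0.927 + 2.528 + 0.635 + 1.498 = 9.298
Var(T) = 9.298 + 2 × 9.525 = 28.348
α (item deleted) = (6/5)·(1 − 9.298/28.348) = 0.806

α = 0.806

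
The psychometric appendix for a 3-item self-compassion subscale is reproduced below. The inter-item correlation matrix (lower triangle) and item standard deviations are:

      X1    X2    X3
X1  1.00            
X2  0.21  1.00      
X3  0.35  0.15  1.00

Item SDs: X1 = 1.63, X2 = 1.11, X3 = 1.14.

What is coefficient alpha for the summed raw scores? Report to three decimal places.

Σσ²ᵢ = 1.63² + 1.11² + 1.14² = 5.1886
Covariances σ_ij = r_ij · s_i · s_j:
  σ(X1,X2) = 0.21 × 1.63 × 1.11 = 0.3800
  σ(X1,X3) = 0.35 × 1.63 × 1.14 = 0.6504
  σ(X2,X3) = 0.15 × 1.11 × 1.14 = 0.1898
σ²_T = Σσ²ᵢ + 2·Σσ_ij = 5.1886 + 2 × 1.2202 = 7.6290
α = (3/2)·(1 − 5.1886/7.6290) = 0.480

coefficient alpha = 0.480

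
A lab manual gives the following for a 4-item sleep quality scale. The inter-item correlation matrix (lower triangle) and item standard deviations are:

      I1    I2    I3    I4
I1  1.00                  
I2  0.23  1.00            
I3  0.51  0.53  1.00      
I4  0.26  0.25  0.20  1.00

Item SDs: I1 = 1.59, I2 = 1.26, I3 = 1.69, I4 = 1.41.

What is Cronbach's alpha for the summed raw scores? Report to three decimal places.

α = 0.665

Σσ²ᵢ = 1.59² + 1.26² + 1.69² + 1.41² = 8.9599
Covariances σ_ij = r_ij · s_i · s_j:
  σ(I1,I2) = 0.23 × 1.59 × 1.26 = 0.4608
  σ(I1,I3) = 0.51 × 1.59 × 1.69 = 1.3704
  σ(I1,I4) = 0.26 × 1.59 × 1.41 = 0.5829
  σ(I2,I3) = 0.53 × 1.26 × 1.69 = 1.1286
  σ(I2,I4) = 0.25 × 1.26 × 1.41 = 0.4441
  σ(I3,I4) = 0.20 × 1.69 × 1.41 = 0.4766
σ²_T = Σσ²ᵢ + 2·Σσ_ij = 8.9599 + 2 × 4.4634 = 17.8867
α = (4/3)·(1 − 8.9599/17.8867) = 0.665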